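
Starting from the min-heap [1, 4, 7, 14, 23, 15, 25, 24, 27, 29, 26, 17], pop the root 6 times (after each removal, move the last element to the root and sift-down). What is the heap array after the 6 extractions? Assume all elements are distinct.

[23, 24, 25, 27, 29, 26]

extract-min #1 returns 1:
  remove root 1; move last element 17 to root → [17, 4, 7, 14, 23, 15, 25, 24, 27, 29, 26]
  17 vs smaller child 4 at index 1, swap → [4, 17, 7, 14, 23, 15, 25, 24, 27, 29, 26]
  17 vs smaller child 14 at index 3, swap → [4, 14, 7, 17, 23, 15, 25, 24, 27, 29, 26]
extract-min #2 returns 4:
  remove root 4; move last element 26 to root → [26, 14, 7, 17, 23, 15, 25, 24, 27, 29]
  26 vs smaller child 7 at index 2, swap → [7, 14, 26, 17, 23, 15, 25, 24, 27, 29]
  26 vs smaller child 15 at index 5, swap → [7, 14, 15, 17, 23, 26, 25, 24, 27, 29]
extract-min #3 returns 7:
  remove root 7; move last element 29 to root → [29, 14, 15, 17, 23, 26, 25, 24, 27]
  29 vs smaller child 14 at index 1, swap → [14, 29, 15, 17, 23, 26, 25, 24, 27]
  29 vs smaller child 17 at index 3, swap → [14, 17, 15, 29, 23, 26, 25, 24, 27]
  29 vs smaller child 24 at index 7, swap → [14, 17, 15, 24, 23, 26, 25, 29, 27]
extract-min #4 returns 14:
  remove root 14; move last element 27 to root → [27, 17, 15, 24, 23, 26, 25, 29]
  27 vs smaller child 15 at index 2, swap → [15, 17, 27, 24, 23, 26, 25, 29]
  27 vs smaller child 25 at index 6, swap → [15, 17, 25, 24, 23, 26, 27, 29]
extract-min #5 returns 15:
  remove root 15; move last element 29 to root → [29, 17, 25, 24, 23, 26, 27]
  29 vs smaller child 17 at index 1, swap → [17, 29, 25, 24, 23, 26, 27]
  29 vs smaller child 23 at index 4, swap → [17, 23, 25, 24, 29, 26, 27]
extract-min #6 returns 17:
  remove root 17; move last element 27 to root → [27, 23, 25, 24, 29, 26]
  27 vs smaller child 23 at index 1, swap → [23, 27, 25, 24, 29, 26]
  27 vs smaller child 24 at index 3, swap → [23, 24, 25, 27, 29, 26]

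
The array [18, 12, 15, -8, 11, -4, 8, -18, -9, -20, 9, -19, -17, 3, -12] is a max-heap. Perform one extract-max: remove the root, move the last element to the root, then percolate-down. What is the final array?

[15, 12, 8, -8, 11, -4, 3, -18, -9, -20, 9, -19, -17, -12]

remove root 18; move last element -12 to root → [-12, 12, 15, -8, 11, -4, 8, -18, -9, -20, 9, -19, -17, 3]
-12 vs larger child 15 at index 2, swap → [15, 12, -12, -8, 11, -4, 8, -18, -9, -20, 9, -19, -17, 3]
-12 vs larger child 8 at index 6, swap → [15, 12, 8, -8, 11, -4, -12, -18, -9, -20, 9, -19, -17, 3]
-12 vs only child 3 at index 13, swap → [15, 12, 8, -8, 11, -4, 3, -18, -9, -20, 9, -19, -17, -12]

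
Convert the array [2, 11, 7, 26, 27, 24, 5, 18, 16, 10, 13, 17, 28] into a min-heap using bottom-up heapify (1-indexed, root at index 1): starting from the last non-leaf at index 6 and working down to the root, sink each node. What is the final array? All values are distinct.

[2, 10, 5, 16, 11, 17, 7, 18, 26, 27, 13, 24, 28]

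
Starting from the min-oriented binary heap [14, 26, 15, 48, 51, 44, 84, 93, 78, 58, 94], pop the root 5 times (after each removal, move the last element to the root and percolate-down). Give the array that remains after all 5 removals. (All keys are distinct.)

extract-min #1 returns 14:
  remove root 14; move last element 94 to root → [94, 26, 15, 48, 51, 44, 84, 93, 78, 58]
  94 vs smaller child 15 at index 2, swap → [15, 26, 94, 48, 51, 44, 84, 93, 78, 58]
  94 vs smaller child 44 at index 5, swap → [15, 26, 44, 48, 51, 94, 84, 93, 78, 58]
extract-min #2 returns 15:
  remove root 15; move last element 58 to root → [58, 26, 44, 48, 51, 94, 84, 93, 78]
  58 vs smaller child 26 at index 1, swap → [26, 58, 44, 48, 51, 94, 84, 93, 78]
  58 vs smaller child 48 at index 3, swap → [26, 48, 44, 58, 51, 94, 84, 93, 78]
extract-min #3 returns 26:
  remove root 26; move last element 78 to root → [78, 48, 44, 58, 51, 94, 84, 93]
  78 vs smaller child 44 at index 2, swap → [44, 48, 78, 58, 51, 94, 84, 93]
extract-min #4 returns 44:
  remove root 44; move last element 93 to root → [93, 48, 78, 58, 51, 94, 84]
  93 vs smaller child 48 at index 1, swap → [48, 93, 78, 58, 51, 94, 84]
  93 vs smaller child 51 at index 4, swap → [48, 51, 78, 58, 93, 94, 84]
extract-min #5 returns 48:
  remove root 48; move last element 84 to root → [84, 51, 78, 58, 93, 94]
  84 vs smaller child 51 at index 1, swap → [51, 84, 78, 58, 93, 94]
  84 vs smaller child 58 at index 3, swap → [51, 58, 78, 84, 93, 94]

[51, 58, 78, 84, 93, 94]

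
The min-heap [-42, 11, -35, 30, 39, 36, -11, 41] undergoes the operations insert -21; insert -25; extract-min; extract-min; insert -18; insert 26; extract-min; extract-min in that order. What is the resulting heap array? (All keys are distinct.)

[-18, 11, -11, 30, 26, 36, 39, 41]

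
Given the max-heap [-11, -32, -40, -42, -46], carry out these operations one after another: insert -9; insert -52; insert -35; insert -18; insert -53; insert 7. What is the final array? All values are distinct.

insert -9:
  append -9 at index 5 → [-11, -32, -40, -42, -46, -9]
  -9 > parent -40 at index 2, swap → [-11, -32, -9, -42, -46, -40]
  -9 > parent -11 at index 0, swap → [-9, -32, -11, -42, -46, -40]
insert -52:
  append -52 at index 6 → [-9, -32, -11, -42, -46, -40, -52] (no swap needed)
insert -35:
  append -35 at index 7 → [-9, -32, -11, -42, -46, -40, -52, -35]
  -35 > parent -42 at index 3, swap → [-9, -32, -11, -35, -46, -40, -52, -42]
insert -18:
  append -18 at index 8 → [-9, -32, -11, -35, -46, -40, -52, -42, -18]
  -18 > parent -35 at index 3, swap → [-9, -32, -11, -18, -46, -40, -52, -42, -35]
  -18 > parent -32 at index 1, swap → [-9, -18, -11, -32, -46, -40, -52, -42, -35]
insert -53:
  append -53 at index 9 → [-9, -18, -11, -32, -46, -40, -52, -42, -35, -53] (no swap needed)
insert 7:
  append 7 at index 10 → [-9, -18, -11, -32, -46, -40, -52, -42, -35, -53, 7]
  7 > parent -46 at index 4, swap → [-9, -18, -11, -32, 7, -40, -52, -42, -35, -53, -46]
  7 > parent -18 at index 1, swap → [-9, 7, -11, -32, -18, -40, -52, -42, -35, -53, -46]
  7 > parent -9 at index 0, swap → [7, -9, -11, -32, -18, -40, -52, -42, -35, -53, -46]

[7, -9, -11, -32, -18, -40, -52, -42, -35, -53, -46]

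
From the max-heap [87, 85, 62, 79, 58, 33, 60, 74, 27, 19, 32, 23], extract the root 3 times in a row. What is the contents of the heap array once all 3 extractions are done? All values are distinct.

[74, 58, 62, 32, 19, 33, 60, 23, 27]

extract-max #1 returns 87:
  remove root 87; move last element 23 to root → [23, 85, 62, 79, 58, 33, 60, 74, 27, 19, 32]
  23 vs larger child 85 at index 1, swap → [85, 23, 62, 79, 58, 33, 60, 74, 27, 19, 32]
  23 vs larger child 79 at index 3, swap → [85, 79, 62, 23, 58, 33, 60, 74, 27, 19, 32]
  23 vs larger child 74 at index 7, swap → [85, 79, 62, 74, 58, 33, 60, 23, 27, 19, 32]
extract-max #2 returns 85:
  remove root 85; move last element 32 to root → [32, 79, 62, 74, 58, 33, 60, 23, 27, 19]
  32 vs larger child 79 at index 1, swap → [79, 32, 62, 74, 58, 33, 60, 23, 27, 19]
  32 vs larger child 74 at index 3, swap → [79, 74, 62, 32, 58, 33, 60, 23, 27, 19]
extract-max #3 returns 79:
  remove root 79; move last element 19 to root → [19, 74, 62, 32, 58, 33, 60, 23, 27]
  19 vs larger child 74 at index 1, swap → [74, 19, 62, 32, 58, 33, 60, 23, 27]
  19 vs larger child 58 at index 4, swap → [74, 58, 62, 32, 19, 33, 60, 23, 27]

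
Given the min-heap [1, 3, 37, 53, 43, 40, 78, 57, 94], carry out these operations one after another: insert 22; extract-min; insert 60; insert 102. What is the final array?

[3, 22, 37, 53, 43, 40, 78, 57, 94, 60, 102]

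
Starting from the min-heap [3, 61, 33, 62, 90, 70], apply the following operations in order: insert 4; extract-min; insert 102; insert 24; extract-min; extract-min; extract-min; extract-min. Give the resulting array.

[62, 90, 70, 102]

insert 4:
  append 4 at index 6 → [3, 61, 33, 62, 90, 70, 4]
  4 < parent 33 at index 2, swap → [3, 61, 4, 62, 90, 70, 33]
extract-min → returns 3:
  remove root 3; move last element 33 to root → [33, 61, 4, 62, 90, 70]
  33 vs smaller child 4 at index 2, swap → [4, 61, 33, 62, 90, 70]
insert 102:
  append 102 at index 6 → [4, 61, 33, 62, 90, 70, 102] (no swap needed)
insert 24:
  append 24 at index 7 → [4, 61, 33, 62, 90, 70, 102, 24]
  24 < parent 62 at index 3, swap → [4, 61, 33, 24, 90, 70, 102, 62]
  24 < parent 61 at index 1, swap → [4, 24, 33, 61, 90, 70, 102, 62]
extract-min → returns 4:
  remove root 4; move last element 62 to root → [62, 24, 33, 61, 90, 70, 102]
  62 vs smaller child 24 at index 1, swap → [24, 62, 33, 61, 90, 70, 102]
  62 vs smaller child 61 at index 3, swap → [24, 61, 33, 62, 90, 70, 102]
extract-min → returns 24:
  remove root 24; move last element 102 to root → [102, 61, 33, 62, 90, 70]
  102 vs smaller child 33 at index 2, swap → [33, 61, 102, 62, 90, 70]
  102 vs only child 70 at index 5, swap → [33, 61, 70, 62, 90, 102]
extract-min → returns 33:
  remove root 33; move last element 102 to root → [102, 61, 70, 62, 90]
  102 vs smaller child 61 at index 1, swap → [61, 102, 70, 62, 90]
  102 vs smaller child 62 at index 3, swap → [61, 62, 70, 102, 90]
extract-min → returns 61:
  remove root 61; move last element 90 to root → [90, 62, 70, 102]
  90 vs smaller child 62 at index 1, swap → [62, 90, 70, 102]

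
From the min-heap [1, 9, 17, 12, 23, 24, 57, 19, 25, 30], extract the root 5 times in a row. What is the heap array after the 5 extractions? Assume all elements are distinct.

[23, 25, 24, 30, 57]

extract-min #1 returns 1:
  remove root 1; move last element 30 to root → [30, 9, 17, 12, 23, 24, 57, 19, 25]
  30 vs smaller child 9 at index 1, swap → [9, 30, 17, 12, 23, 24, 57, 19, 25]
  30 vs smaller child 12 at index 3, swap → [9, 12, 17, 30, 23, 24, 57, 19, 25]
  30 vs smaller child 19 at index 7, swap → [9, 12, 17, 19, 23, 24, 57, 30, 25]
extract-min #2 returns 9:
  remove root 9; move last element 25 to root → [25, 12, 17, 19, 23, 24, 57, 30]
  25 vs smaller child 12 at index 1, swap → [12, 25, 17, 19, 23, 24, 57, 30]
  25 vs smaller child 19 at index 3, swap → [12, 19, 17, 25, 23, 24, 57, 30]
extract-min #3 returns 12:
  remove root 12; move last element 30 to root → [30, 19, 17, 25, 23, 24, 57]
  30 vs smaller child 17 at index 2, swap → [17, 19, 30, 25, 23, 24, 57]
  30 vs smaller child 24 at index 5, swap → [17, 19, 24, 25, 23, 30, 57]
extract-min #4 returns 17:
  remove root 17; move last element 57 to root → [57, 19, 24, 25, 23, 30]
  57 vs smaller child 19 at index 1, swap → [19, 57, 24, 25, 23, 30]
  57 vs smaller child 23 at index 4, swap → [19, 23, 24, 25, 57, 30]
extract-min #5 returns 19:
  remove root 19; move last element 30 to root → [30, 23, 24, 25, 57]
  30 vs smaller child 23 at index 1, swap → [23, 30, 24, 25, 57]
  30 vs smaller child 25 at index 3, swap → [23, 25, 24, 30, 57]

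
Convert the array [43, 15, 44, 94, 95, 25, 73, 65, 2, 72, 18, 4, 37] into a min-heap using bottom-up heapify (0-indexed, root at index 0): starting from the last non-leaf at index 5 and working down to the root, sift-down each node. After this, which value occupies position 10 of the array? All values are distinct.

sift down from index 5:
  25 vs smaller child 4 at index 11, swap → [43, 15, 44, 94, 95, 4, 73, 65, 2, 72, 18, 25, 37]
sift down from index 4:
  95 vs smaller child 18 at index 10, swap → [43, 15, 44, 94, 18, 4, 73, 65, 2, 72, 95, 25, 37]
sift down from index 3:
  94 vs smaller child 2 at index 8, swap → [43, 15, 44, 2, 18, 4, 73, 65, 94, 72, 95, 25, 37]
sift down from index 2:
  44 vs smaller child 4 at index 5, swap → [43, 15, 4, 2, 18, 44, 73, 65, 94, 72, 95, 25, 37]
  44 vs smaller child 25 at index 11, swap → [43, 15, 4, 2, 18, 25, 73, 65, 94, 72, 95, 44, 37]
sift down from index 1:
  15 vs smaller child 2 at index 3, swap → [43, 2, 4, 15, 18, 25, 73, 65, 94, 72, 95, 44, 37]
sift down from index 0:
  43 vs smaller child 2 at index 1, swap → [2, 43, 4, 15, 18, 25, 73, 65, 94, 72, 95, 44, 37]
  43 vs smaller child 15 at index 3, swap → [2, 15, 4, 43, 18, 25, 73, 65, 94, 72, 95, 44, 37]
resulting array: [2, 15, 4, 43, 18, 25, 73, 65, 94, 72, 95, 44, 37]

95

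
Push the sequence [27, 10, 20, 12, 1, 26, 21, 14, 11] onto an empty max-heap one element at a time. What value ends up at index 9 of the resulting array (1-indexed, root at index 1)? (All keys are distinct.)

Insert 27:
  append 27 at index 1 → [27] (no swap needed)
Insert 10:
  append 10 at index 2 → [27, 10] (no swap needed)
Insert 20:
  append 20 at index 3 → [27, 10, 20] (no swap needed)
Insert 12:
  append 12 at index 4 → [27, 10, 20, 12]
  12 > parent 10 at index 2, swap → [27, 12, 20, 10]
Insert 1:
  append 1 at index 5 → [27, 12, 20, 10, 1] (no swap needed)
Insert 26:
  append 26 at index 6 → [27, 12, 20, 10, 1, 26]
  26 > parent 20 at index 3, swap → [27, 12, 26, 10, 1, 20]
Insert 21:
  append 21 at index 7 → [27, 12, 26, 10, 1, 20, 21] (no swap needed)
Insert 14:
  append 14 at index 8 → [27, 12, 26, 10, 1, 20, 21, 14]
  14 > parent 10 at index 4, swap → [27, 12, 26, 14, 1, 20, 21, 10]
  14 > parent 12 at index 2, swap → [27, 14, 26, 12, 1, 20, 21, 10]
Insert 11:
  append 11 at index 9 → [27, 14, 26, 12, 1, 20, 21, 10, 11] (no swap needed)
resulting array: [27, 14, 26, 12, 1, 20, 21, 10, 11]

11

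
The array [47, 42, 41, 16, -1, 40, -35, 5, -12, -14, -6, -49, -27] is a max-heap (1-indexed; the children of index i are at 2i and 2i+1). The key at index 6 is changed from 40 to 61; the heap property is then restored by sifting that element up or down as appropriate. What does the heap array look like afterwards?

set index 6 from 40 to 61 → [47, 42, 41, 16, -1, 61, -35, 5, -12, -14, -6, -49, -27]
61 > parent 41 at index 3, swap → [47, 42, 61, 16, -1, 41, -35, 5, -12, -14, -6, -49, -27]
61 > parent 47 at index 1, swap → [61, 42, 47, 16, -1, 41, -35, 5, -12, -14, -6, -49, -27]

[61, 42, 47, 16, -1, 41, -35, 5, -12, -14, -6, -49, -27]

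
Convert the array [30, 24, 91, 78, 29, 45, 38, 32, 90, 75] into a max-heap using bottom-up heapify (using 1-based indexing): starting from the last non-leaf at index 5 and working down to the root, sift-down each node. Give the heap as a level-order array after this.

[91, 90, 45, 78, 75, 30, 38, 32, 24, 29]

sift down from index 5:
  29 vs only child 75 at index 10, swap → [30, 24, 91, 78, 75, 45, 38, 32, 90, 29]
sift down from index 4:
  78 vs larger child 90 at index 9, swap → [30, 24, 91, 90, 75, 45, 38, 32, 78, 29]
sift down from index 3: already satisfies heap property
sift down from index 2:
  24 vs larger child 90 at index 4, swap → [30, 90, 91, 24, 75, 45, 38, 32, 78, 29]
  24 vs larger child 78 at index 9, swap → [30, 90, 91, 78, 75, 45, 38, 32, 24, 29]
sift down from index 1:
  30 vs larger child 91 at index 3, swap → [91, 90, 30, 78, 75, 45, 38, 32, 24, 29]
  30 vs larger child 45 at index 6, swap → [91, 90, 45, 78, 75, 30, 38, 32, 24, 29]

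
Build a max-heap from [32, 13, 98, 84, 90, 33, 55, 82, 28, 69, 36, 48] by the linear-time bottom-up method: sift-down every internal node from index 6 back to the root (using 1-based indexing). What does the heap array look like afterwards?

[98, 90, 55, 84, 69, 48, 32, 82, 28, 13, 36, 33]

sift down from index 6:
  33 vs only child 48 at index 12, swap → [32, 13, 98, 84, 90, 48, 55, 82, 28, 69, 36, 33]
sift down from index 5: already satisfies heap property
sift down from index 4: already satisfies heap property
sift down from index 3: already satisfies heap property
sift down from index 2:
  13 vs larger child 90 at index 5, swap → [32, 90, 98, 84, 13, 48, 55, 82, 28, 69, 36, 33]
  13 vs larger child 69 at index 10, swap → [32, 90, 98, 84, 69, 48, 55, 82, 28, 13, 36, 33]
sift down from index 1:
  32 vs larger child 98 at index 3, swap → [98, 90, 32, 84, 69, 48, 55, 82, 28, 13, 36, 33]
  32 vs larger child 55 at index 7, swap → [98, 90, 55, 84, 69, 48, 32, 82, 28, 13, 36, 33]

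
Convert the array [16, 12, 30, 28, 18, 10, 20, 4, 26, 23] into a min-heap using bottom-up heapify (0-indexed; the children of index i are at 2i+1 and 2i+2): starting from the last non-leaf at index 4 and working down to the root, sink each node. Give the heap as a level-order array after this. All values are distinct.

[4, 12, 10, 16, 18, 30, 20, 28, 26, 23]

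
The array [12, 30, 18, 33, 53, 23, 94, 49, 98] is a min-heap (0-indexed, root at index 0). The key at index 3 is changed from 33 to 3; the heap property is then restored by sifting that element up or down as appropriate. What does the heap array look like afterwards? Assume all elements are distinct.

[3, 12, 18, 30, 53, 23, 94, 49, 98]

set index 3 from 33 to 3 → [12, 30, 18, 3, 53, 23, 94, 49, 98]
3 < parent 30 at index 1, swap → [12, 3, 18, 30, 53, 23, 94, 49, 98]
3 < parent 12 at index 0, swap → [3, 12, 18, 30, 53, 23, 94, 49, 98]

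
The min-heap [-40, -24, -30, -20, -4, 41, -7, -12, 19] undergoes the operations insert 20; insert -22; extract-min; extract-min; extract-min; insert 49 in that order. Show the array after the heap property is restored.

insert 20:
  append 20 at index 9 → [-40, -24, -30, -20, -4, 41, -7, -12, 19, 20] (no swap needed)
insert -22:
  append -22 at index 10 → [-40, -24, -30, -20, -4, 41, -7, -12, 19, 20, -22]
  -22 < parent -4 at index 4, swap → [-40, -24, -30, -20, -22, 41, -7, -12, 19, 20, -4]
extract-min → returns -40:
  remove root -40; move last element -4 to root → [-4, -24, -30, -20, -22, 41, -7, -12, 19, 20]
  -4 vs smaller child -30 at index 2, swap → [-30, -24, -4, -20, -22, 41, -7, -12, 19, 20]
  -4 vs smaller child -7 at index 6, swap → [-30, -24, -7, -20, -22, 41, -4, -12, 19, 20]
extract-min → returns -30:
  remove root -30; move last element 20 to root → [20, -24, -7, -20, -22, 41, -4, -12, 19]
  20 vs smaller child -24 at index 1, swap → [-24, 20, -7, -20, -22, 41, -4, -12, 19]
  20 vs smaller child -22 at index 4, swap → [-24, -22, -7, -20, 20, 41, -4, -12, 19]
extract-min → returns -24:
  remove root -24; move last element 19 to root → [19, -22, -7, -20, 20, 41, -4, -12]
  19 vs smaller child -22 at index 1, swap → [-22, 19, -7, -20, 20, 41, -4, -12]
  19 vs smaller child -20 at index 3, swap → [-22, -20, -7, 19, 20, 41, -4, -12]
  19 vs only child -12 at index 7, swap → [-22, -20, -7, -12, 20, 41, -4, 19]
insert 49:
  append 49 at index 8 → [-22, -20, -7, -12, 20, 41, -4, 19, 49] (no swap needed)

[-22, -20, -7, -12, 20, 41, -4, 19, 49]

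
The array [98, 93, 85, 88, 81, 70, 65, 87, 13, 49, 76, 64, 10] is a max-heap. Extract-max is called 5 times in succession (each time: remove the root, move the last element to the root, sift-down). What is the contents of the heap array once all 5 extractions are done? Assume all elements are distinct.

[81, 76, 70, 64, 13, 49, 65, 10]

extract-max #1 returns 98:
  remove root 98; move last element 10 to root → [10, 93, 85, 88, 81, 70, 65, 87, 13, 49, 76, 64]
  10 vs larger child 93 at index 1, swap → [93, 10, 85, 88, 81, 70, 65, 87, 13, 49, 76, 64]
  10 vs larger child 88 at index 3, swap → [93, 88, 85, 10, 81, 70, 65, 87, 13, 49, 76, 64]
  10 vs larger child 87 at index 7, swap → [93, 88, 85, 87, 81, 70, 65, 10, 13, 49, 76, 64]
extract-max #2 returns 93:
  remove root 93; move last element 64 to root → [64, 88, 85, 87, 81, 70, 65, 10, 13, 49, 76]
  64 vs larger child 88 at index 1, swap → [88, 64, 85, 87, 81, 70, 65, 10, 13, 49, 76]
  64 vs larger child 87 at index 3, swap → [88, 87, 85, 64, 81, 70, 65, 10, 13, 49, 76]
extract-max #3 returns 88:
  remove root 88; move last element 76 to root → [76, 87, 85, 64, 81, 70, 65, 10, 13, 49]
  76 vs larger child 87 at index 1, swap → [87, 76, 85, 64, 81, 70, 65, 10, 13, 49]
  76 vs larger child 81 at index 4, swap → [87, 81, 85, 64, 76, 70, 65, 10, 13, 49]
extract-max #4 returns 87:
  remove root 87; move last element 49 to root → [49, 81, 85, 64, 76, 70, 65, 10, 13]
  49 vs larger child 85 at index 2, swap → [85, 81, 49, 64, 76, 70, 65, 10, 13]
  49 vs larger child 70 at index 5, swap → [85, 81, 70, 64, 76, 49, 65, 10, 13]
extract-max #5 returns 85:
  remove root 85; move last element 13 to root → [13, 81, 70, 64, 76, 49, 65, 10]
  13 vs larger child 81 at index 1, swap → [81, 13, 70, 64, 76, 49, 65, 10]
  13 vs larger child 76 at index 4, swap → [81, 76, 70, 64, 13, 49, 65, 10]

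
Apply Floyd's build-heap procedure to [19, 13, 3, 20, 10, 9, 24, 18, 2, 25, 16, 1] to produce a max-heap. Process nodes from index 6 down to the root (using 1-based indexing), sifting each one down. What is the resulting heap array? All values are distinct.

sift down from index 6: already satisfies heap property
sift down from index 5:
  10 vs larger child 25 at index 10, swap → [19, 13, 3, 20, 25, 9, 24, 18, 2, 10, 16, 1]
sift down from index 4: already satisfies heap property
sift down from index 3:
  3 vs larger child 24 at index 7, swap → [19, 13, 24, 20, 25, 9, 3, 18, 2, 10, 16, 1]
sift down from index 2:
  13 vs larger child 25 at index 5, swap → [19, 25, 24, 20, 13, 9, 3, 18, 2, 10, 16, 1]
  13 vs larger child 16 at index 11, swap → [19, 25, 24, 20, 16, 9, 3, 18, 2, 10, 13, 1]
sift down from index 1:
  19 vs larger child 25 at index 2, swap → [25, 19, 24, 20, 16, 9, 3, 18, 2, 10, 13, 1]
  19 vs larger child 20 at index 4, swap → [25, 20, 24, 19, 16, 9, 3, 18, 2, 10, 13, 1]

[25, 20, 24, 19, 16, 9, 3, 18, 2, 10, 13, 1]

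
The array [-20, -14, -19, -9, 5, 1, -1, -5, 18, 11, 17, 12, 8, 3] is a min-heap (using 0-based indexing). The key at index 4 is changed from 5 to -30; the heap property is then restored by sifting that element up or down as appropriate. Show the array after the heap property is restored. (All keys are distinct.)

[-30, -20, -19, -9, -14, 1, -1, -5, 18, 11, 17, 12, 8, 3]

set index 4 from 5 to -30 → [-20, -14, -19, -9, -30, 1, -1, -5, 18, 11, 17, 12, 8, 3]
-30 < parent -14 at index 1, swap → [-20, -30, -19, -9, -14, 1, -1, -5, 18, 11, 17, 12, 8, 3]
-30 < parent -20 at index 0, swap → [-30, -20, -19, -9, -14, 1, -1, -5, 18, 11, 17, 12, 8, 3]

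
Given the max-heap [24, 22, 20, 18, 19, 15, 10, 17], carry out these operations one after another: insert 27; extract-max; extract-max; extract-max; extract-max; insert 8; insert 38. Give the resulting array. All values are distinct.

[38, 18, 19, 10, 17, 8, 15]

insert 27:
  append 27 at index 8 → [24, 22, 20, 18, 19, 15, 10, 17, 27]
  27 > parent 18 at index 3, swap → [24, 22, 20, 27, 19, 15, 10, 17, 18]
  27 > parent 22 at index 1, swap → [24, 27, 20, 22, 19, 15, 10, 17, 18]
  27 > parent 24 at index 0, swap → [27, 24, 20, 22, 19, 15, 10, 17, 18]
extract-max → returns 27:
  remove root 27; move last element 18 to root → [18, 24, 20, 22, 19, 15, 10, 17]
  18 vs larger child 24 at index 1, swap → [24, 18, 20, 22, 19, 15, 10, 17]
  18 vs larger child 22 at index 3, swap → [24, 22, 20, 18, 19, 15, 10, 17]
extract-max → returns 24:
  remove root 24; move last element 17 to root → [17, 22, 20, 18, 19, 15, 10]
  17 vs larger child 22 at index 1, swap → [22, 17, 20, 18, 19, 15, 10]
  17 vs larger child 19 at index 4, swap → [22, 19, 20, 18, 17, 15, 10]
extract-max → returns 22:
  remove root 22; move last element 10 to root → [10, 19, 20, 18, 17, 15]
  10 vs larger child 20 at index 2, swap → [20, 19, 10, 18, 17, 15]
  10 vs only child 15 at index 5, swap → [20, 19, 15, 18, 17, 10]
extract-max → returns 20:
  remove root 20; move last element 10 to root → [10, 19, 15, 18, 17]
  10 vs larger child 19 at index 1, swap → [19, 10, 15, 18, 17]
  10 vs larger child 18 at index 3, swap → [19, 18, 15, 10, 17]
insert 8:
  append 8 at index 5 → [19, 18, 15, 10, 17, 8] (no swap needed)
insert 38:
  append 38 at index 6 → [19, 18, 15, 10, 17, 8, 38]
  38 > parent 15 at index 2, swap → [19, 18, 38, 10, 17, 8, 15]
  38 > parent 19 at index 0, swap → [38, 18, 19, 10, 17, 8, 15]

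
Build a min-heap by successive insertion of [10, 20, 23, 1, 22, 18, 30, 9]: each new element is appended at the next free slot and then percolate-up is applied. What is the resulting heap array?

[1, 9, 18, 10, 22, 23, 30, 20]

Insert 10:
  append 10 at index 0 → [10] (no swap needed)
Insert 20:
  append 20 at index 1 → [10, 20] (no swap needed)
Insert 23:
  append 23 at index 2 → [10, 20, 23] (no swap needed)
Insert 1:
  append 1 at index 3 → [10, 20, 23, 1]
  1 < parent 20 at index 1, swap → [10, 1, 23, 20]
  1 < parent 10 at index 0, swap → [1, 10, 23, 20]
Insert 22:
  append 22 at index 4 → [1, 10, 23, 20, 22] (no swap needed)
Insert 18:
  append 18 at index 5 → [1, 10, 23, 20, 22, 18]
  18 < parent 23 at index 2, swap → [1, 10, 18, 20, 22, 23]
Insert 30:
  append 30 at index 6 → [1, 10, 18, 20, 22, 23, 30] (no swap needed)
Insert 9:
  append 9 at index 7 → [1, 10, 18, 20, 22, 23, 30, 9]
  9 < parent 20 at index 3, swap → [1, 10, 18, 9, 22, 23, 30, 20]
  9 < parent 10 at index 1, swap → [1, 9, 18, 10, 22, 23, 30, 20]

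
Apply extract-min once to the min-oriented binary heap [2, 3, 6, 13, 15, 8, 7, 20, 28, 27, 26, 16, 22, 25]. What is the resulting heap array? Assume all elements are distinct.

[3, 13, 6, 20, 15, 8, 7, 25, 28, 27, 26, 16, 22]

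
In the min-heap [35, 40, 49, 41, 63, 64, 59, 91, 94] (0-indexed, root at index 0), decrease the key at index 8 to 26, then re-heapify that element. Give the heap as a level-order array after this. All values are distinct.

[26, 35, 49, 40, 63, 64, 59, 91, 41]

set index 8 from 94 to 26 → [35, 40, 49, 41, 63, 64, 59, 91, 26]
26 < parent 41 at index 3, swap → [35, 40, 49, 26, 63, 64, 59, 91, 41]
26 < parent 40 at index 1, swap → [35, 26, 49, 40, 63, 64, 59, 91, 41]
26 < parent 35 at index 0, swap → [26, 35, 49, 40, 63, 64, 59, 91, 41]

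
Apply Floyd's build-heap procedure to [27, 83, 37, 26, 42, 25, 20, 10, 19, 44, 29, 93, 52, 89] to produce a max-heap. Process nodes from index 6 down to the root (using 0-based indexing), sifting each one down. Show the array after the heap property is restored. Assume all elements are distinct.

[93, 83, 89, 26, 44, 52, 27, 10, 19, 42, 29, 25, 37, 20]

sift down from index 6:
  20 vs only child 89 at index 13, swap → [27, 83, 37, 26, 42, 25, 89, 10, 19, 44, 29, 93, 52, 20]
sift down from index 5:
  25 vs larger child 93 at index 11, swap → [27, 83, 37, 26, 42, 93, 89, 10, 19, 44, 29, 25, 52, 20]
sift down from index 4:
  42 vs larger child 44 at index 9, swap → [27, 83, 37, 26, 44, 93, 89, 10, 19, 42, 29, 25, 52, 20]
sift down from index 3: already satisfies heap property
sift down from index 2:
  37 vs larger child 93 at index 5, swap → [27, 83, 93, 26, 44, 37, 89, 10, 19, 42, 29, 25, 52, 20]
  37 vs larger child 52 at index 12, swap → [27, 83, 93, 26, 44, 52, 89, 10, 19, 42, 29, 25, 37, 20]
sift down from index 1: already satisfies heap property
sift down from index 0:
  27 vs larger child 93 at index 2, swap → [93, 83, 27, 26, 44, 52, 89, 10, 19, 42, 29, 25, 37, 20]
  27 vs larger child 89 at index 6, swap → [93, 83, 89, 26, 44, 52, 27, 10, 19, 42, 29, 25, 37, 20]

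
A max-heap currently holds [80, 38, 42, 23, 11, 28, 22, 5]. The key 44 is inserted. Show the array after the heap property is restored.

[80, 44, 42, 38, 11, 28, 22, 5, 23]

append 44 at index 8 → [80, 38, 42, 23, 11, 28, 22, 5, 44]
44 > parent 23 at index 3, swap → [80, 38, 42, 44, 11, 28, 22, 5, 23]
44 > parent 38 at index 1, swap → [80, 44, 42, 38, 11, 28, 22, 5, 23]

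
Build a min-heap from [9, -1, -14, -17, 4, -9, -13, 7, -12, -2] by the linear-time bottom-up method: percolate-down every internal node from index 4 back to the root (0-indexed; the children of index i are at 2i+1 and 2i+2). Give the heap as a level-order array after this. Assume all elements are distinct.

sift down from index 4:
  4 vs only child -2 at index 9, swap → [9, -1, -14, -17, -2, -9, -13, 7, -12, 4]
sift down from index 3: already satisfies heap property
sift down from index 2: already satisfies heap property
sift down from index 1:
  -1 vs smaller child -17 at index 3, swap → [9, -17, -14, -1, -2, -9, -13, 7, -12, 4]
  -1 vs smaller child -12 at index 8, swap → [9, -17, -14, -12, -2, -9, -13, 7, -1, 4]
sift down from index 0:
  9 vs smaller child -17 at index 1, swap → [-17, 9, -14, -12, -2, -9, -13, 7, -1, 4]
  9 vs smaller child -12 at index 3, swap → [-17, -12, -14, 9, -2, -9, -13, 7, -1, 4]
  9 vs smaller child -1 at index 8, swap → [-17, -12, -14, -1, -2, -9, -13, 7, 9, 4]

[-17, -12, -14, -1, -2, -9, -13, 7, 9, 4]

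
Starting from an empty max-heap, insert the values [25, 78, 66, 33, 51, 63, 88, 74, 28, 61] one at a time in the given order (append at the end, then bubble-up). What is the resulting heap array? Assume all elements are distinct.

Insert 25:
  append 25 at index 0 → [25] (no swap needed)
Insert 78:
  append 78 at index 1 → [25, 78]
  78 > parent 25 at index 0, swap → [78, 25]
Insert 66:
  append 66 at index 2 → [78, 25, 66] (no swap needed)
Insert 33:
  append 33 at index 3 → [78, 25, 66, 33]
  33 > parent 25 at index 1, swap → [78, 33, 66, 25]
Insert 51:
  append 51 at index 4 → [78, 33, 66, 25, 51]
  51 > parent 33 at index 1, swap → [78, 51, 66, 25, 33]
Insert 63:
  append 63 at index 5 → [78, 51, 66, 25, 33, 63] (no swap needed)
Insert 88:
  append 88 at index 6 → [78, 51, 66, 25, 33, 63, 88]
  88 > parent 66 at index 2, swap → [78, 51, 88, 25, 33, 63, 66]
  88 > parent 78 at index 0, swap → [88, 51, 78, 25, 33, 63, 66]
Insert 74:
  append 74 at index 7 → [88, 51, 78, 25, 33, 63, 66, 74]
  74 > parent 25 at index 3, swap → [88, 51, 78, 74, 33, 63, 66, 25]
  74 > parent 51 at index 1, swap → [88, 74, 78, 51, 33, 63, 66, 25]
Insert 28:
  append 28 at index 8 → [88, 74, 78, 51, 33, 63, 66, 25, 28] (no swap needed)
Insert 61:
  append 61 at index 9 → [88, 74, 78, 51, 33, 63, 66, 25, 28, 61]
  61 > parent 33 at index 4, swap → [88, 74, 78, 51, 61, 63, 66, 25, 28, 33]

[88, 74, 78, 51, 61, 63, 66, 25, 28, 33]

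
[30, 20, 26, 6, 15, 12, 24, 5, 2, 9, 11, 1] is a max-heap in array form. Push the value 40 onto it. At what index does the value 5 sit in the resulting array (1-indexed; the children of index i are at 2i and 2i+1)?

append 40 at index 13 → [30, 20, 26, 6, 15, 12, 24, 5, 2, 9, 11, 1, 40]
40 > parent 12 at index 6, swap → [30, 20, 26, 6, 15, 40, 24, 5, 2, 9, 11, 1, 12]
40 > parent 26 at index 3, swap → [30, 20, 40, 6, 15, 26, 24, 5, 2, 9, 11, 1, 12]
40 > parent 30 at index 1, swap → [40, 20, 30, 6, 15, 26, 24, 5, 2, 9, 11, 1, 12]
resulting array: [40, 20, 30, 6, 15, 26, 24, 5, 2, 9, 11, 1, 12]

8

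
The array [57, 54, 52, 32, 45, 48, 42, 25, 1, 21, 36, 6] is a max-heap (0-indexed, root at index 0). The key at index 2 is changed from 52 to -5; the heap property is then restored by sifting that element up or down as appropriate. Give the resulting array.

set index 2 from 52 to -5 → [57, 54, -5, 32, 45, 48, 42, 25, 1, 21, 36, 6]
-5 vs larger child 48 at index 5, swap → [57, 54, 48, 32, 45, -5, 42, 25, 1, 21, 36, 6]
-5 vs only child 6 at index 11, swap → [57, 54, 48, 32, 45, 6, 42, 25, 1, 21, 36, -5]

[57, 54, 48, 32, 45, 6, 42, 25, 1, 21, 36, -5]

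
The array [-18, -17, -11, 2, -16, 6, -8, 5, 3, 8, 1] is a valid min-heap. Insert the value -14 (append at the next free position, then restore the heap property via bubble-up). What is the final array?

[-18, -17, -14, 2, -16, -11, -8, 5, 3, 8, 1, 6]

append -14 at index 11 → [-18, -17, -11, 2, -16, 6, -8, 5, 3, 8, 1, -14]
-14 < parent 6 at index 5, swap → [-18, -17, -11, 2, -16, -14, -8, 5, 3, 8, 1, 6]
-14 < parent -11 at index 2, swap → [-18, -17, -14, 2, -16, -11, -8, 5, 3, 8, 1, 6]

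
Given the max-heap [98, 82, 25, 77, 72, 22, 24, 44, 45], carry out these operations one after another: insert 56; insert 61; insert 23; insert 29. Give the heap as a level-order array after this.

[98, 82, 29, 77, 72, 25, 24, 44, 45, 56, 61, 22, 23]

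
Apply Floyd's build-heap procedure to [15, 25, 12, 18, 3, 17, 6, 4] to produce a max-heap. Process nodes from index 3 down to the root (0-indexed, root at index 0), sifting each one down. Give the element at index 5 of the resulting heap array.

12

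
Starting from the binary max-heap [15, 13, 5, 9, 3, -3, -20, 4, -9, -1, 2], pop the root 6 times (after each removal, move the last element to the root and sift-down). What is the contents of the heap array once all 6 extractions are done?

extract-max #1 returns 15:
  remove root 15; move last element 2 to root → [2, 13, 5, 9, 3, -3, -20, 4, -9, -1]
  2 vs larger child 13 at index 1, swap → [13, 2, 5, 9, 3, -3, -20, 4, -9, -1]
  2 vs larger child 9 at index 3, swap → [13, 9, 5, 2, 3, -3, -20, 4, -9, -1]
  2 vs larger child 4 at index 7, swap → [13, 9, 5, 4, 3, -3, -20, 2, -9, -1]
extract-max #2 returns 13:
  remove root 13; move last element -1 to root → [-1, 9, 5, 4, 3, -3, -20, 2, -9]
  -1 vs larger child 9 at index 1, swap → [9, -1, 5, 4, 3, -3, -20, 2, -9]
  -1 vs larger child 4 at index 3, swap → [9, 4, 5, -1, 3, -3, -20, 2, -9]
  -1 vs larger child 2 at index 7, swap → [9, 4, 5, 2, 3, -3, -20, -1, -9]
extract-max #3 returns 9:
  remove root 9; move last element -9 to root → [-9, 4, 5, 2, 3, -3, -20, -1]
  -9 vs larger child 5 at index 2, swap → [5, 4, -9, 2, 3, -3, -20, -1]
  -9 vs larger child -3 at index 5, swap → [5, 4, -3, 2, 3, -9, -20, -1]
extract-max #4 returns 5:
  remove root 5; move last element -1 to root → [-1, 4, -3, 2, 3, -9, -20]
  -1 vs larger child 4 at index 1, swap → [4, -1, -3, 2, 3, -9, -20]
  -1 vs larger child 3 at index 4, swap → [4, 3, -3, 2, -1, -9, -20]
extract-max #5 returns 4:
  remove root 4; move last element -20 to root → [-20, 3, -3, 2, -1, -9]
  -20 vs larger child 3 at index 1, swap → [3, -20, -3, 2, -1, -9]
  -20 vs larger child 2 at index 3, swap → [3, 2, -3, -20, -1, -9]
extract-max #6 returns 3:
  remove root 3; move last element -9 to root → [-9, 2, -3, -20, -1]
  -9 vs larger child 2 at index 1, swap → [2, -9, -3, -20, -1]
  -9 vs larger child -1 at index 4, swap → [2, -1, -3, -20, -9]

[2, -1, -3, -20, -9]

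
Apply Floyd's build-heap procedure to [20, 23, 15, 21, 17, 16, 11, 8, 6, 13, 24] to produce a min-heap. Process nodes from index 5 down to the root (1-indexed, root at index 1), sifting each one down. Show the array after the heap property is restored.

[6, 8, 11, 20, 13, 16, 15, 23, 21, 17, 24]

sift down from index 5:
  17 vs smaller child 13 at index 10, swap → [20, 23, 15, 21, 13, 16, 11, 8, 6, 17, 24]
sift down from index 4:
  21 vs smaller child 6 at index 9, swap → [20, 23, 15, 6, 13, 16, 11, 8, 21, 17, 24]
sift down from index 3:
  15 vs smaller child 11 at index 7, swap → [20, 23, 11, 6, 13, 16, 15, 8, 21, 17, 24]
sift down from index 2:
  23 vs smaller child 6 at index 4, swap → [20, 6, 11, 23, 13, 16, 15, 8, 21, 17, 24]
  23 vs smaller child 8 at index 8, swap → [20, 6, 11, 8, 13, 16, 15, 23, 21, 17, 24]
sift down from index 1:
  20 vs smaller child 6 at index 2, swap → [6, 20, 11, 8, 13, 16, 15, 23, 21, 17, 24]
  20 vs smaller child 8 at index 4, swap → [6, 8, 11, 20, 13, 16, 15, 23, 21, 17, 24]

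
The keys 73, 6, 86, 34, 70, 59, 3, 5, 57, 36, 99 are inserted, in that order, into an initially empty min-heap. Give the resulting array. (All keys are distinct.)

[3, 5, 6, 34, 36, 86, 59, 73, 57, 70, 99]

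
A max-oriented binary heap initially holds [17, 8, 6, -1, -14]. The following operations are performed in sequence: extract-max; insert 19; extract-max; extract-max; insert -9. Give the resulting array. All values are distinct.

extract-max → returns 17:
  remove root 17; move last element -14 to root → [-14, 8, 6, -1]
  -14 vs larger child 8 at index 1, swap → [8, -14, 6, -1]
  -14 vs only child -1 at index 3, swap → [8, -1, 6, -14]
insert 19:
  append 19 at index 4 → [8, -1, 6, -14, 19]
  19 > parent -1 at index 1, swap → [8, 19, 6, -14, -1]
  19 > parent 8 at index 0, swap → [19, 8, 6, -14, -1]
extract-max → returns 19:
  remove root 19; move last element -1 to root → [-1, 8, 6, -14]
  -1 vs larger child 8 at index 1, swap → [8, -1, 6, -14]
extract-max → returns 8:
  remove root 8; move last element -14 to root → [-14, -1, 6]
  -14 vs larger child 6 at index 2, swap → [6, -1, -14]
insert -9:
  append -9 at index 3 → [6, -1, -14, -9] (no swap needed)

[6, -1, -14, -9]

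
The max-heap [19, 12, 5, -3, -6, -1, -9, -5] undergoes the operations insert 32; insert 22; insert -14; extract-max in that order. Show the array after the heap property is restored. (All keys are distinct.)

insert 32:
  append 32 at index 8 → [19, 12, 5, -3, -6, -1, -9, -5, 32]
  32 > parent -3 at index 3, swap → [19, 12, 5, 32, -6, -1, -9, -5, -3]
  32 > parent 12 at index 1, swap → [19, 32, 5, 12, -6, -1, -9, -5, -3]
  32 > parent 19 at index 0, swap → [32, 19, 5, 12, -6, -1, -9, -5, -3]
insert 22:
  append 22 at index 9 → [32, 19, 5, 12, -6, -1, -9, -5, -3, 22]
  22 > parent -6 at index 4, swap → [32, 19, 5, 12, 22, -1, -9, -5, -3, -6]
  22 > parent 19 at index 1, swap → [32, 22, 5, 12, 19, -1, -9, -5, -3, -6]
insert -14:
  append -14 at index 10 → [32, 22, 5, 12, 19, -1, -9, -5, -3, -6, -14] (no swap needed)
extract-max → returns 32:
  remove root 32; move last element -14 to root → [-14, 22, 5, 12, 19, -1, -9, -5, -3, -6]
  -14 vs larger child 22 at index 1, swap → [22, -14, 5, 12, 19, -1, -9, -5, -3, -6]
  -14 vs larger child 19 at index 4, swap → [22, 19, 5, 12, -14, -1, -9, -5, -3, -6]
  -14 vs only child -6 at index 9, swap → [22, 19, 5, 12, -6, -1, -9, -5, -3, -14]

[22, 19, 5, 12, -6, -1, -9, -5, -3, -14]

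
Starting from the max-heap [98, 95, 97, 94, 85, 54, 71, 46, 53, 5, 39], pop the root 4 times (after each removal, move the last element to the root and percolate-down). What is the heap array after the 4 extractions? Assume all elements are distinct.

extract-max #1 returns 98:
  remove root 98; move last element 39 to root → [39, 95, 97, 94, 85, 54, 71, 46, 53, 5]
  39 vs larger child 97 at index 2, swap → [97, 95, 39, 94, 85, 54, 71, 46, 53, 5]
  39 vs larger child 71 at index 6, swap → [97, 95, 71, 94, 85, 54, 39, 46, 53, 5]
extract-max #2 returns 97:
  remove root 97; move last element 5 to root → [5, 95, 71, 94, 85, 54, 39, 46, 53]
  5 vs larger child 95 at index 1, swap → [95, 5, 71, 94, 85, 54, 39, 46, 53]
  5 vs larger child 94 at index 3, swap → [95, 94, 71, 5, 85, 54, 39, 46, 53]
  5 vs larger child 53 at index 8, swap → [95, 94, 71, 53, 85, 54, 39, 46, 5]
extract-max #3 returns 95:
  remove root 95; move last element 5 to root → [5, 94, 71, 53, 85, 54, 39, 46]
  5 vs larger child 94 at index 1, swap → [94, 5, 71, 53, 85, 54, 39, 46]
  5 vs larger child 85 at index 4, swap → [94, 85, 71, 53, 5, 54, 39, 46]
extract-max #4 returns 94:
  remove root 94; move last element 46 to root → [46, 85, 71, 53, 5, 54, 39]
  46 vs larger child 85 at index 1, swap → [85, 46, 71, 53, 5, 54, 39]
  46 vs larger child 53 at index 3, swap → [85, 53, 71, 46, 5, 54, 39]

[85, 53, 71, 46, 5, 54, 39]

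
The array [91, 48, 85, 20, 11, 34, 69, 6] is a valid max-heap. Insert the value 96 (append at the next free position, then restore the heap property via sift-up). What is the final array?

append 96 at index 8 → [91, 48, 85, 20, 11, 34, 69, 6, 96]
96 > parent 20 at index 3, swap → [91, 48, 85, 96, 11, 34, 69, 6, 20]
96 > parent 48 at index 1, swap → [91, 96, 85, 48, 11, 34, 69, 6, 20]
96 > parent 91 at index 0, swap → [96, 91, 85, 48, 11, 34, 69, 6, 20]

[96, 91, 85, 48, 11, 34, 69, 6, 20]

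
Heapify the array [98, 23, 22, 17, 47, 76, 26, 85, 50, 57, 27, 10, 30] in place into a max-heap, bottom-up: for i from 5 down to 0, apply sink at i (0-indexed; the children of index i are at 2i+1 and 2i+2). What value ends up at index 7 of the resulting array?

17

sift down from index 5: already satisfies heap property
sift down from index 4:
  47 vs larger child 57 at index 9, swap → [98, 23, 22, 17, 57, 76, 26, 85, 50, 47, 27, 10, 30]
sift down from index 3:
  17 vs larger child 85 at index 7, swap → [98, 23, 22, 85, 57, 76, 26, 17, 50, 47, 27, 10, 30]
sift down from index 2:
  22 vs larger child 76 at index 5, swap → [98, 23, 76, 85, 57, 22, 26, 17, 50, 47, 27, 10, 30]
  22 vs larger child 30 at index 12, swap → [98, 23, 76, 85, 57, 30, 26, 17, 50, 47, 27, 10, 22]
sift down from index 1:
  23 vs larger child 85 at index 3, swap → [98, 85, 76, 23, 57, 30, 26, 17, 50, 47, 27, 10, 22]
  23 vs larger child 50 at index 8, swap → [98, 85, 76, 50, 57, 30, 26, 17, 23, 47, 27, 10, 22]
sift down from index 0: already satisfies heap property
resulting array: [98, 85, 76, 50, 57, 30, 26, 17, 23, 47, 27, 10, 22]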